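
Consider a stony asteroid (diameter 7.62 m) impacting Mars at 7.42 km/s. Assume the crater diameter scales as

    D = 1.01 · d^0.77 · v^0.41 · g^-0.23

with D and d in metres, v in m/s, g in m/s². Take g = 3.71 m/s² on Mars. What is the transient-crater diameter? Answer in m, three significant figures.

In SI units: v = 7420 m/s.
d^0.77 = 7.62^0.77 = 4.776
v^0.41 = 7420^0.41 = 38.62
g^-0.23 = 3.71^-0.23 = 0.7397
D = 1.01 × 4.776 × 38.62 × 0.7397 = 137.8 m

D ≈ 138 m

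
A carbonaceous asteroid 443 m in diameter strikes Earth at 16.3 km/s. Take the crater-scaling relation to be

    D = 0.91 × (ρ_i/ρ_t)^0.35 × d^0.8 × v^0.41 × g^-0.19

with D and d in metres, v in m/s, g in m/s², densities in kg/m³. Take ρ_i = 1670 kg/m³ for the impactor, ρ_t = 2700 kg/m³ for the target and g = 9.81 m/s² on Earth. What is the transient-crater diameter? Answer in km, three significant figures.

D ≈ 3.48 km

In SI units: v = 16300 m/s.
(ρ_i/ρ_t)^0.35 = (1670/2700)^0.35 = 0.8452
d^0.8 = 443^0.8 = 131.0
v^0.41 = 16300^0.41 = 53.33
g^-0.19 = 9.81^-0.19 = 0.6480
D = 0.91 × 0.8452 × 131.0 × 53.33 × 0.6480 = 3482 m
   = 3.482 km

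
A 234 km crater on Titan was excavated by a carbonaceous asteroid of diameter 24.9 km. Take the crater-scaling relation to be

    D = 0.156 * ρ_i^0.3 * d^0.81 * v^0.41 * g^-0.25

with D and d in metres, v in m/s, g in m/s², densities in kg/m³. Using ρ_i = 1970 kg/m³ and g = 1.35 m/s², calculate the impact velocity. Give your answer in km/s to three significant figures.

Rearranging for v: v = [D / (0.156 · 1970^0.3 · 24900^0.81 · 1.35^-0.25)]^(1/0.41).
D = 234000 m.
1970^0.3 = 9.735
24900^0.81 = 3638
1.35^-0.25 = 0.9277
Denominator = 0.156 × 9.735 × 3638 × 0.9277 = 5125
D / 5125 = 234000 / 5125 = 45.66
v = 45.66^(1/0.41) = 45.66^2.439 = 11159 m/s

v ≈ 11.2 km/s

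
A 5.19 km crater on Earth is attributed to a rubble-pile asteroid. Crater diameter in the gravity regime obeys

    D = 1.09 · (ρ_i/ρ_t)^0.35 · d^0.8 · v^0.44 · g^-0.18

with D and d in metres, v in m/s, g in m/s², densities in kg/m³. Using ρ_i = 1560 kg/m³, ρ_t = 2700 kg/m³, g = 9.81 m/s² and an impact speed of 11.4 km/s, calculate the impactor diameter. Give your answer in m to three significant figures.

d ≈ 493 m

Rearranging for d: d = [D / (1.09 · (1560/2700)^0.35 · 11400^0.44 · 9.81^-0.18)]^(1/0.8).
D = 5190 m.
(1560/2700)^0.35 = 0.8253
11400^0.44 = 60.96
9.81^-0.18 = 0.6630
Denominator = 1.09 × 0.8253 × 60.96 × 0.6630 = 36.36
D / 36.36 = 5190 / 36.36 = 142.7
d = 142.7^(1/0.8) = 142.7^1.25 = 493.2 m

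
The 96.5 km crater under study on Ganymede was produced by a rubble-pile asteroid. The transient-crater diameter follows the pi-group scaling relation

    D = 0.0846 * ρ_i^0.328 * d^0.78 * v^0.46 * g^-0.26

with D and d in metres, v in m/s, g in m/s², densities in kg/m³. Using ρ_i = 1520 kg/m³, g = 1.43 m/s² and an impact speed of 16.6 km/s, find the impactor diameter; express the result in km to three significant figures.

d ≈ 9.79 km

Rearranging for d: d = [D / (0.0846 · 1520^0.328 · 16600^0.46 · 1.43^-0.26)]^(1/0.78).
D = 96500 m.
1520^0.328 = 11.06
16600^0.46 = 87.35
1.43^-0.26 = 0.9112
Denominator = 0.0846 × 11.06 × 87.35 × 0.9112 = 74.47
D / 74.47 = 96500 / 74.47 = 1296
d = 1296^(1/0.78) = 1296^1.2821 = 9787 m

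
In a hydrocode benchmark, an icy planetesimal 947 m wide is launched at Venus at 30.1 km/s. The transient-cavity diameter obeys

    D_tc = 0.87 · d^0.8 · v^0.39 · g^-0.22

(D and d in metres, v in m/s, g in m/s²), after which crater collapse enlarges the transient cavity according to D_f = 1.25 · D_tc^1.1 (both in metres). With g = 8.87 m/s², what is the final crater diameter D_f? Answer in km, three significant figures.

v = 30100 m/s.
d^0.8 = 947^0.8 = 240.5
v^0.39 = 30100^0.39 = 55.80
g^-0.22 = 8.87^-0.22 = 0.6187
D_tc = 0.87 × 240.5 × 55.80 × 0.6187 = 7224 m
D_f = 1.25 × (7224)^1.1 = 21957 m
     = 21.96 km

D_f ≈ 22.0 km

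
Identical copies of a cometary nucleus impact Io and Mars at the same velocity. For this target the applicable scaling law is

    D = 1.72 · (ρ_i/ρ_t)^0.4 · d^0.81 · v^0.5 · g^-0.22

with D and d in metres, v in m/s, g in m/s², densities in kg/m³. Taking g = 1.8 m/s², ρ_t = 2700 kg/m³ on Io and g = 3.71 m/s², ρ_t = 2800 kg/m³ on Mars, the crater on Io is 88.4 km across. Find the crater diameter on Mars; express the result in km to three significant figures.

D ≈ 74.3 km

The impactor-only factors (d, v, ρ_i) cancel in the ratio, leaving D_Mars/D_Io = (g_Mars/g_Io)^-0.22 · (ρ_t,Io/ρ_t,Mars)^0.4.
(3.71/1.8)^-0.22 = 2.061^-0.22 = 0.8529
(2700/2800)^0.4 = 0.9643^0.4 = 0.9856
Ratio = 0.8529 × 0.9856 = 0.8406
D_Mars = 0.8406 × 88.4 km = 74.3 km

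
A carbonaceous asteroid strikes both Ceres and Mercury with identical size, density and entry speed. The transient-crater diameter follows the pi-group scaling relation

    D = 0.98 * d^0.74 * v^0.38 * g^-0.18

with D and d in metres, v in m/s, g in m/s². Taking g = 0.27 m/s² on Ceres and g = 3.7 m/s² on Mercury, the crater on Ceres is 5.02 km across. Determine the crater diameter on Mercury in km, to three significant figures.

D ≈ 3.13 km

All impactor-dependent factors cancel in the ratio, leaving D_Mercury/D_Ceres = (g_Mercury/g_Ceres)^-0.18.
(3.7/0.27)^-0.18 = 13.70^-0.18 = 0.6243
D_Mercury = 0.6243 × 5.02 km = 3.13 km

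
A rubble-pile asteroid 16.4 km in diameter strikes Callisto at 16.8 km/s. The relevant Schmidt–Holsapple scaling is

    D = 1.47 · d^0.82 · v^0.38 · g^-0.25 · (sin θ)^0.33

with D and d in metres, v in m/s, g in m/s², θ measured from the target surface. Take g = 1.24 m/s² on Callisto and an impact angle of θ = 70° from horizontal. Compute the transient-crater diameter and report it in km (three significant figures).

In SI units: d = 16400 m, v = 16800 m/s.
d^0.82 = 16400^0.82 = 2859
v^0.38 = 16800^0.38 = 40.33
g^-0.25 = 1.24^-0.25 = 0.9476
(sin 70°)^0.33 = 0.9397^0.33 = 0.9797
D = 1.47 × 2859 × 40.33 × 0.9476 × 0.9797 = 1.574 × 10^5 m
   = 157.4 km

D ≈ 157 km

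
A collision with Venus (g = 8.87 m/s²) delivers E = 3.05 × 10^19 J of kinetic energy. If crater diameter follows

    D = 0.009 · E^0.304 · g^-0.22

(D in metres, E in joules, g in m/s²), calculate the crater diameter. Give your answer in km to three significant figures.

D ≈ 4.67 km

E^0.304 = (3.05 × 10^19)^0.304 = 8.380 × 10^5
g^-0.22 = 8.87^-0.22 = 0.6187
D = 0.009 × 8.380 × 10^5 × 0.6187 = 4666 m
   = 4.666 km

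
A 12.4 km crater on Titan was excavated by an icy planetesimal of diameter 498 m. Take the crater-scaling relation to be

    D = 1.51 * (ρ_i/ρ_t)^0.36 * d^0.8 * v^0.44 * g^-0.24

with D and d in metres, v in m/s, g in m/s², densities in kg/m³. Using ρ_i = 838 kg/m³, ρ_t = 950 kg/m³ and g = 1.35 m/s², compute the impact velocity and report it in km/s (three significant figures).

v ≈ 12.8 km/s

Rearranging for v: v = [D / (1.51 · (838/950)^0.36 · 498^0.8 · 1.35^-0.24)]^(1/0.44).
D = 12400 m.
(838/950)^0.36 = 0.9558
498^0.8 = 143.8
1.35^-0.24 = 0.9305
Denominator = 1.51 × 0.9558 × 143.8 × 0.9305 = 193.1
D / 193.1 = 12400 / 193.1 = 64.22
v = 64.22^(1/0.44) = 64.22^2.2727 = 12832 m/s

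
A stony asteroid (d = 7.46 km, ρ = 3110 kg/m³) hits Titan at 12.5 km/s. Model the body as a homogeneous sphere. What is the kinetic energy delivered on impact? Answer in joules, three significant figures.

E ≈ 5.28 × 10^22 J

d = 7460 m; v = 12500 m/s.
Mass m = (π/6) ρ d³ = (π/6) × 3110 × (7460)³ = 6.760 × 10^14 kg
E = ½ m v² = 0.5 × 6.760 × 10^14 × (12500)² = 5.281 × 10^22 J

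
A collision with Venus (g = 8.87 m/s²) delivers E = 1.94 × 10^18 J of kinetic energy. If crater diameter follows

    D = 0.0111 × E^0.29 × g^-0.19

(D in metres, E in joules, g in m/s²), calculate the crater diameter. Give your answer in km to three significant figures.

E^0.29 = (1.94 × 10^18)^0.29 = 2.011 × 10^5
g^-0.19 = 8.87^-0.19 = 0.6605
D = 0.0111 × 2.011 × 10^5 × 0.6605 = 1474 m
   = 1.474 km

D ≈ 1.47 km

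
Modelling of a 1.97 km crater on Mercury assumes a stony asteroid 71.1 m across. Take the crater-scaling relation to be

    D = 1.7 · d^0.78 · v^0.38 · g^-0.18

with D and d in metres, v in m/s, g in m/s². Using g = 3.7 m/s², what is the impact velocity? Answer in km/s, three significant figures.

v ≈ 34.0 km/s

Rearranging for v: v = [D / (1.7 · 71.1^0.78 · 3.7^-0.18)]^(1/0.38).
D = 1970 m.
71.1^0.78 = 27.83
3.7^-0.18 = 0.7902
Denominator = 1.7 × 27.83 × 0.7902 = 37.39
D / 37.39 = 1970 / 37.39 = 52.69
v = 52.69^(1/0.38) = 52.69^2.6316 = 33955 m/s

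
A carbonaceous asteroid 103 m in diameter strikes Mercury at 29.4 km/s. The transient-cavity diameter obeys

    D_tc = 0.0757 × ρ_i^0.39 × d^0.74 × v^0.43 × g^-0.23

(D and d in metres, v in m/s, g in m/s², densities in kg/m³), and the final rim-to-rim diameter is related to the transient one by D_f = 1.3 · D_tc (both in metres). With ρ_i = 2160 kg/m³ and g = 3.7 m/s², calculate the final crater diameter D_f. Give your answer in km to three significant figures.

v = 29400 m/s.
ρ_i^0.39 = 2160^0.39 = 19.97
d^0.74 = 103^0.74 = 30.87
v^0.43 = 29400^0.43 = 83.44
g^-0.23 = 3.7^-0.23 = 0.7401
D_tc = 0.0757 × 19.97 × 30.87 × 83.44 × 0.7401 = 2882 m
D_f = 1.3 × 2882 = 3747 m
     = 3.747 km

D_f ≈ 3.75 km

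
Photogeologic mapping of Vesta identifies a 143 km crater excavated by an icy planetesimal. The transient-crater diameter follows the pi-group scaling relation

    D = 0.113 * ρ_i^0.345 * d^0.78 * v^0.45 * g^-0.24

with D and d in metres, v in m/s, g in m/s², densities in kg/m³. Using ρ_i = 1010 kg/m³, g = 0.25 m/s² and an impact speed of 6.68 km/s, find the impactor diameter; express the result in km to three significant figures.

d ≈ 12.7 km

Rearranging for d: d = [D / (0.113 · 1010^0.345 · 6680^0.45 · 0.25^-0.24)]^(1/0.78).
D = 143000 m.
1010^0.345 = 10.88
6680^0.45 = 52.62
0.25^-0.24 = 1.395
Denominator = 0.113 × 10.88 × 52.62 × 1.395 = 90.25
D / 90.25 = 143000 / 90.25 = 1584
d = 1584^(1/0.78) = 1584^1.2821 = 12659 m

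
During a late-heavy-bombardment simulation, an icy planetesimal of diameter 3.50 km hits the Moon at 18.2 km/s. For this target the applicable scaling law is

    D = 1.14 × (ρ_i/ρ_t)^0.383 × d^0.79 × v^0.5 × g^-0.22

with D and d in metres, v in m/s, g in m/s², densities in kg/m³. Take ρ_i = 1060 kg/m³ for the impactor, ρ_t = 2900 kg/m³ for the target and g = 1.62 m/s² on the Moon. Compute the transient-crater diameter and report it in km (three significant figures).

In SI units: d = 3500 m, v = 18200 m/s.
(ρ_i/ρ_t)^0.383 = (1060/2900)^0.383 = 0.6801
d^0.79 = 3500^0.79 = 630.7
v^0.5 = 18200^0.5 = 134.9
g^-0.22 = 1.62^-0.22 = 0.8993
D = 1.14 × 0.6801 × 630.7 × 134.9 × 0.8993 = 59322 m
   = 59.32 km

D ≈ 59.3 km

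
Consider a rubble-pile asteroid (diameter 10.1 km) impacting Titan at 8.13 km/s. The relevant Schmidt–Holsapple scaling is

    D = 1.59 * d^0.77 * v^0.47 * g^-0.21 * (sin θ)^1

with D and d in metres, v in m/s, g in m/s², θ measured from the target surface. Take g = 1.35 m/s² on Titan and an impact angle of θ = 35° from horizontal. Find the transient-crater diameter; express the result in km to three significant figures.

In SI units: d = 10100 m, v = 8130 m/s.
d^0.77 = 10100^0.77 = 1212
v^0.47 = 8130^0.47 = 68.82
g^-0.21 = 1.35^-0.21 = 0.9389
(sin 35°)^1 = 0.5736^1 = 0.5736
D = 1.59 × 1212 × 68.82 × 0.9389 × 0.5736 = 71424 m
   = 71.42 km

D ≈ 71.4 km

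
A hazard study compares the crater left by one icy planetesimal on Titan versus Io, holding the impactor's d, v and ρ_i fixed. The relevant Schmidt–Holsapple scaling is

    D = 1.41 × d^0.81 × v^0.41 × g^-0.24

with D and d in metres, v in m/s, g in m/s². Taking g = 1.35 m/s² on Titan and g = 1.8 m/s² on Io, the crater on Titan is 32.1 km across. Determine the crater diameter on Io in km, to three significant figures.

D ≈ 30.0 km

All impactor-dependent factors cancel in the ratio, leaving D_Io/D_Titan = (g_Io/g_Titan)^-0.24.
(1.8/1.35)^-0.24 = 1.333^-0.24 = 0.9333
D_Io = 0.9333 × 32.1 km = 30.0 km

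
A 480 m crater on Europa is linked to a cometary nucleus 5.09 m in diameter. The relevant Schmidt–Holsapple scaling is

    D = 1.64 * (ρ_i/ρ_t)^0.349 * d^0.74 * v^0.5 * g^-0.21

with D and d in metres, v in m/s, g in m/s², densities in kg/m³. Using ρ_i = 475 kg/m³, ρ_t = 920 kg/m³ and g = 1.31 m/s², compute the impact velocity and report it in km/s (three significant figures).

Rearranging for v: v = [D / (1.64 · (475/920)^0.349 · 5.09^0.74 · 1.31^-0.21)]^(1/0.5).
(475/920)^0.349 = 0.7940
5.09^0.74 = 3.334
1.31^-0.21 = 0.9449
Denominator = 1.64 × 0.7940 × 3.334 × 0.9449 = 4.102
D / 4.102 = 480 / 4.102 = 117.0
v = 117.0^(1/0.5) = 117.0^2 = 13689 m/s

v ≈ 13.7 km/s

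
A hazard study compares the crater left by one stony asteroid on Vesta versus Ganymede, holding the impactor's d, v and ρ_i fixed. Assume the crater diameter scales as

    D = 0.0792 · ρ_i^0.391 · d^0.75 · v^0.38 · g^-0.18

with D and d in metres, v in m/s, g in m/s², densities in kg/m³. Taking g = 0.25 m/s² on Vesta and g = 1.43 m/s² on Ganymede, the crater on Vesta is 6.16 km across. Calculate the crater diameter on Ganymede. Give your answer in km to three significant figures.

All impactor-dependent factors cancel in the ratio, leaving D_Ganymede/D_Vesta = (g_Ganymede/g_Vesta)^-0.18.
(1.43/0.25)^-0.18 = 5.720^-0.18 = 0.7306
D_Ganymede = 0.7306 × 6.16 km = 4.50 km

D ≈ 4.50 km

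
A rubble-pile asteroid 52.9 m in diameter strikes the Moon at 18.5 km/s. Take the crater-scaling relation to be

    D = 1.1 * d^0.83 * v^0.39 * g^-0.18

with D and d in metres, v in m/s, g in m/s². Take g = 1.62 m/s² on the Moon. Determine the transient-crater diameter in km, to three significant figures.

D ≈ 1.25 km

In SI units: v = 18500 m/s.
d^0.83 = 52.9^0.83 = 26.94
v^0.39 = 18500^0.39 = 46.15
g^-0.18 = 1.62^-0.18 = 0.9168
D = 1.1 × 26.94 × 46.15 × 0.9168 = 1254 m
   = 1.254 km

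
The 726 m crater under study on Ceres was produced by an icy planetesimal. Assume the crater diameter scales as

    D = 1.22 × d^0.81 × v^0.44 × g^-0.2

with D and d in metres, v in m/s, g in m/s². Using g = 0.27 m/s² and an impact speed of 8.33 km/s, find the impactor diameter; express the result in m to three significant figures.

d ≈ 14.3 m

Rearranging for d: d = [D / (1.22 · 8330^0.44 · 0.27^-0.2)]^(1/0.81).
8330^0.44 = 53.10
0.27^-0.2 = 1.299
Denominator = 1.22 × 53.10 × 1.299 = 84.15
D / 84.15 = 726 / 84.15 = 8.627
d = 8.627^(1/0.81) = 8.627^1.2346 = 14.30 m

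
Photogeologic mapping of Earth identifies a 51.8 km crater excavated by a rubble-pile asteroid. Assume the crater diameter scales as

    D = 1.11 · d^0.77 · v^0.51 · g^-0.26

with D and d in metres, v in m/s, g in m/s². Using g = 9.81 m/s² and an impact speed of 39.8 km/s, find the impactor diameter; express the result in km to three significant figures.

d ≈ 2.25 km

Rearranging for d: d = [D / (1.11 · 39800^0.51 · 9.81^-0.26)]^(1/0.77).
D = 51800 m.
39800^0.51 = 221.8
9.81^-0.26 = 0.5523
Denominator = 1.11 × 221.8 × 0.5523 = 136.0
D / 136.0 = 51800 / 136.0 = 380.9
d = 380.9^(1/0.77) = 380.9^1.2987 = 2247 m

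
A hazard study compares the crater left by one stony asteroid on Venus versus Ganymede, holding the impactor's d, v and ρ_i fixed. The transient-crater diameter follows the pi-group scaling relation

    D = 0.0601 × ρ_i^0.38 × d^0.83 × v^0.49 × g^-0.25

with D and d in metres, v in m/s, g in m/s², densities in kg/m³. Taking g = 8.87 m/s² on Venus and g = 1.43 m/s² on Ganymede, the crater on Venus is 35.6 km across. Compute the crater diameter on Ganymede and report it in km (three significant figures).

D ≈ 56.2 km

All impactor-dependent factors cancel in the ratio, leaving D_Ganymede/D_Venus = (g_Ganymede/g_Venus)^-0.25.
(1.43/8.87)^-0.25 = 0.1612^-0.25 = 1.578
D_Ganymede = 1.578 × 35.6 km = 56.2 km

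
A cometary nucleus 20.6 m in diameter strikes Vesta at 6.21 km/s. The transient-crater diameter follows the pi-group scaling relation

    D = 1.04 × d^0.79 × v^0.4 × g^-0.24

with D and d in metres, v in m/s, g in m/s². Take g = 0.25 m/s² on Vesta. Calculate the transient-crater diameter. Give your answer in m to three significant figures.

In SI units: v = 6210 m/s.
d^0.79 = 20.6^0.79 = 10.91
v^0.4 = 6210^0.4 = 32.90
g^-0.24 = 0.25^-0.24 = 1.395
D = 1.04 × 10.91 × 32.90 × 1.395 = 520.7 m

D ≈ 521 m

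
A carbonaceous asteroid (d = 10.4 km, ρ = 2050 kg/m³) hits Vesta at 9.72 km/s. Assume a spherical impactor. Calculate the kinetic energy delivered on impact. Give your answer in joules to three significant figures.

E ≈ 5.70 × 10^22 J

d = 10400 m; v = 9720 m/s.
Mass m = (π/6) ρ d³ = (π/6) × 2050 × (10400)³ = 1.207 × 10^15 kg
E = ½ m v² = 0.5 × 1.207 × 10^15 × (9720)² = 5.702 × 10^22 J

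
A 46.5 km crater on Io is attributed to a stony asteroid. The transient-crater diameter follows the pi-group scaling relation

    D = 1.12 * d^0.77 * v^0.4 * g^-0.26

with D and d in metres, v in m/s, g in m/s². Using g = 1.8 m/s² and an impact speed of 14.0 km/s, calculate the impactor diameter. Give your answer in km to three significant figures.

d ≈ 8.51 km

Rearranging for d: d = [D / (1.12 · 14000^0.4 · 1.8^-0.26)]^(1/0.77).
D = 46500 m.
14000^0.4 = 45.55
1.8^-0.26 = 0.8583
Denominator = 1.12 × 45.55 × 0.8583 = 43.79
D / 43.79 = 46500 / 43.79 = 1062
d = 1062^(1/0.77) = 1062^1.2987 = 8512 m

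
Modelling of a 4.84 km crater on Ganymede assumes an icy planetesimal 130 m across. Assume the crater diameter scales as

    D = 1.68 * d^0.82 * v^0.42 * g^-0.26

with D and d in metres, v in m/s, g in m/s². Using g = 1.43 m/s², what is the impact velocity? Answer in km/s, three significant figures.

Rearranging for v: v = [D / (1.68 · 130^0.82 · 1.43^-0.26)]^(1/0.42).
D = 4840 m.
130^0.82 = 54.13
1.43^-0.26 = 0.9112
Denominator = 1.68 × 54.13 × 0.9112 = 82.86
D / 82.86 = 4840 / 82.86 = 58.41
v = 58.41^(1/0.42) = 58.41^2.381 = 16070 m/s

v ≈ 16.1 km/s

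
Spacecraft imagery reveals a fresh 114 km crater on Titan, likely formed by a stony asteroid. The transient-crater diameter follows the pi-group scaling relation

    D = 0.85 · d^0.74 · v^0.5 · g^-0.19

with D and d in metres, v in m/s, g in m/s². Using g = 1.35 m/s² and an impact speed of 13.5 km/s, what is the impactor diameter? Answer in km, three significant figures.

Rearranging for d: d = [D / (0.85 · 13500^0.5 · 1.35^-0.19)]^(1/0.74).
D = 114000 m.
13500^0.5 = 116.2
1.35^-0.19 = 0.9446
Denominator = 0.85 × 116.2 × 0.9446 = 93.30
D / 93.30 = 114000 / 93.30 = 1222
d = 1222^(1/0.74) = 1222^1.3514 = 14855 m

d ≈ 14.9 km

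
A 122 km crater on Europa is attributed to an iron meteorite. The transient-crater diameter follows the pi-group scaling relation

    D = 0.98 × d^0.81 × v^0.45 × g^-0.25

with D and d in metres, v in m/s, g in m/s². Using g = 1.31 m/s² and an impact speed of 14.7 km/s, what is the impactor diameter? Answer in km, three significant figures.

d ≈ 10.3 km

Rearranging for d: d = [D / (0.98 · 14700^0.45 · 1.31^-0.25)]^(1/0.81).
D = 122000 m.
14700^0.45 = 75.04
1.31^-0.25 = 0.9347
Denominator = 0.98 × 75.04 × 0.9347 = 68.74
D / 68.74 = 122000 / 68.74 = 1775
d = 1775^(1/0.81) = 1775^1.2346 = 10267 m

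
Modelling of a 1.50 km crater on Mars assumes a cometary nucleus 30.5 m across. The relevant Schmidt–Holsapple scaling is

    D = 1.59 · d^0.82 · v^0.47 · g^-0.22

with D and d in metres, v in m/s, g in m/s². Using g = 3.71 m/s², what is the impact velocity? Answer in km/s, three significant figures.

Rearranging for v: v = [D / (1.59 · 30.5^0.82 · 3.71^-0.22)]^(1/0.47).
D = 1500 m.
30.5^0.82 = 16.49
3.71^-0.22 = 0.7494
Denominator = 1.59 × 16.49 × 0.7494 = 19.65
D / 19.65 = 1500 / 19.65 = 76.34
v = 76.34^(1/0.47) = 76.34^2.1277 = 10138 m/s

v ≈ 10.1 km/s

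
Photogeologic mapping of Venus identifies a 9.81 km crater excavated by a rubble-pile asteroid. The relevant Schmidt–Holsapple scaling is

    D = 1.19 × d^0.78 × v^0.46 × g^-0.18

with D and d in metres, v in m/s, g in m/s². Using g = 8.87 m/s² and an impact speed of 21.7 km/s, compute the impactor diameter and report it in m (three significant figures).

d ≈ 481 m

Rearranging for d: d = [D / (1.19 · 21700^0.46 · 8.87^-0.18)]^(1/0.78).
D = 9810 m.
21700^0.46 = 98.80
8.87^-0.18 = 0.6751
Denominator = 1.19 × 98.80 × 0.6751 = 79.37
D / 79.37 = 9810 / 79.37 = 123.6
d = 123.6^(1/0.78) = 123.6^1.2821 = 481.0 m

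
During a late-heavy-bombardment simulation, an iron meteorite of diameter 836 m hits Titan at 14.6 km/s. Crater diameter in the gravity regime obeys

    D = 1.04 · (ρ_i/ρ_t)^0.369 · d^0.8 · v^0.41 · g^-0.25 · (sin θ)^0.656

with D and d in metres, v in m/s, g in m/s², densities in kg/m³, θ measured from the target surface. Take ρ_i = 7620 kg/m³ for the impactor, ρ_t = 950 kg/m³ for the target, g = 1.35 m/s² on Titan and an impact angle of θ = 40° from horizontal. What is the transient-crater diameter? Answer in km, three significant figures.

In SI units: v = 14600 m/s.
(ρ_i/ρ_t)^0.369 = (7620/950)^0.369 = 2.156
d^0.8 = 836^0.8 = 217.7
v^0.41 = 14600^0.41 = 50.98
g^-0.25 = 1.35^-0.25 = 0.9277
(sin 40°)^0.656 = 0.6428^0.656 = 0.7483
D = 1.04 × 2.156 × 217.7 × 50.98 × 0.9277 × 0.7483 = 17275 m
   = 17.28 km

D ≈ 17.3 km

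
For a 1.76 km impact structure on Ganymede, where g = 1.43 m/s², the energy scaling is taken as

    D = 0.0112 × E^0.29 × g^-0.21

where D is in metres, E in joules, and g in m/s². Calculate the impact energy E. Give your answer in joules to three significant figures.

E ≈ 1.07 × 10^18 J

Rearranging: E = [D / (0.0112 · g^-0.21)]^(1/0.29).
D = 1760 m.
g^-0.21 = 1.43^-0.21 = 0.9276
D / (0.0112 × 0.9276) = 1760 / (0.01039) = 1.694 × 10^5
E = (1.694 × 10^5)^3.4483 = 1.074 × 10^18 J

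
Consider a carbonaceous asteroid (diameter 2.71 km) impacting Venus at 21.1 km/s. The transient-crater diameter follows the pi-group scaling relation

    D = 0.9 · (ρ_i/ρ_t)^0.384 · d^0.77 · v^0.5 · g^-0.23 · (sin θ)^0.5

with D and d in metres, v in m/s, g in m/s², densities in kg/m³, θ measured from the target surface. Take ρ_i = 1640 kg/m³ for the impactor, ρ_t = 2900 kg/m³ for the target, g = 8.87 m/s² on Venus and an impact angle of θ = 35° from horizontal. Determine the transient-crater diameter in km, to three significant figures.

D ≈ 21.2 km

In SI units: d = 2710 m, v = 21100 m/s.
(ρ_i/ρ_t)^0.384 = (1640/2900)^0.384 = 0.8034
d^0.77 = 2710^0.77 = 439.9
v^0.5 = 21100^0.5 = 145.3
g^-0.23 = 8.87^-0.23 = 0.6053
(sin 35°)^0.5 = 0.5736^0.5 = 0.7574
D = 0.9 × 0.8034 × 439.9 × 145.3 × 0.6053 × 0.7574 = 21188 m
   = 21.19 km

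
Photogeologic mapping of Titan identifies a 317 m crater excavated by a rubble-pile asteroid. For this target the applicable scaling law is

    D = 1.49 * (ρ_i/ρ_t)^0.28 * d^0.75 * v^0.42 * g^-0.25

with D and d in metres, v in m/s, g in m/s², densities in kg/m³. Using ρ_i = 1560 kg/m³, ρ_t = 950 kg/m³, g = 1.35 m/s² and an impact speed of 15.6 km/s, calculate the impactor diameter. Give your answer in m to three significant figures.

d ≈ 5.23 m

Rearranging for d: d = [D / (1.49 · (1560/950)^0.28 · 15600^0.42 · 1.35^-0.25)]^(1/0.75).
(1560/950)^0.28 = 1.149
15600^0.42 = 57.69
1.35^-0.25 = 0.9277
Denominator = 1.49 × 1.149 × 57.69 × 0.9277 = 91.63
D / 91.63 = 317 / 91.63 = 3.460
d = 3.460^(1/0.75) = 3.460^1.3333 = 5.233 m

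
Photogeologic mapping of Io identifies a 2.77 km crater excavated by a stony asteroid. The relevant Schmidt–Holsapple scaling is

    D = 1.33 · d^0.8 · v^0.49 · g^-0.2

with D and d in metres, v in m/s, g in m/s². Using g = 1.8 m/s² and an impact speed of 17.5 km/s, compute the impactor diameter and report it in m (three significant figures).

Rearranging for d: d = [D / (1.33 · 17500^0.49 · 1.8^-0.2)]^(1/0.8).
D = 2770 m.
17500^0.49 = 120.0
1.8^-0.2 = 0.8891
Denominator = 1.33 × 120.0 × 0.8891 = 141.9
D / 141.9 = 2770 / 141.9 = 19.52
d = 19.52^(1/0.8) = 19.52^1.25 = 41.03 m

d ≈ 41.0 m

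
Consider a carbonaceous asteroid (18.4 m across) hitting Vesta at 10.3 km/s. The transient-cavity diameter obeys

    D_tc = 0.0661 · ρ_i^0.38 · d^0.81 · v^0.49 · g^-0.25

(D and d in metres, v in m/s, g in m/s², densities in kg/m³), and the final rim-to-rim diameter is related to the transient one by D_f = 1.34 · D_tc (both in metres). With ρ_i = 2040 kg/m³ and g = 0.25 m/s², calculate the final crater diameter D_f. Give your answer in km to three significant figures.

D_f ≈ 2.22 km

v = 10300 m/s.
ρ_i^0.38 = 2040^0.38 = 18.10
d^0.81 = 18.4^0.81 = 10.58
v^0.49 = 10300^0.49 = 92.53
g^-0.25 = 0.25^-0.25 = 1.414
D_tc = 0.0661 × 18.10 × 10.58 × 92.53 × 1.414 = 1656 m
D_f = 1.34 × 1656 = 2219 m
     = 2.219 km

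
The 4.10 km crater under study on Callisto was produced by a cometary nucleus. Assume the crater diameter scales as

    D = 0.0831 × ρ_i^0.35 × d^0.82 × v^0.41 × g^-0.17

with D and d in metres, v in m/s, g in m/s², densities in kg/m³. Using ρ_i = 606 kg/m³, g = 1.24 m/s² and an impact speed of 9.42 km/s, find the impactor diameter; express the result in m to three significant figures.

d ≈ 370 m

Rearranging for d: d = [D / (0.0831 · 606^0.35 · 9420^0.41 · 1.24^-0.17)]^(1/0.82).
D = 4100 m.
606^0.35 = 9.416
9420^0.41 = 42.60
1.24^-0.17 = 0.9641
Denominator = 0.0831 × 9.416 × 42.60 × 0.9641 = 32.14
D / 32.14 = 4100 / 32.14 = 127.6
d = 127.6^(1/0.82) = 127.6^1.2195 = 369.9 m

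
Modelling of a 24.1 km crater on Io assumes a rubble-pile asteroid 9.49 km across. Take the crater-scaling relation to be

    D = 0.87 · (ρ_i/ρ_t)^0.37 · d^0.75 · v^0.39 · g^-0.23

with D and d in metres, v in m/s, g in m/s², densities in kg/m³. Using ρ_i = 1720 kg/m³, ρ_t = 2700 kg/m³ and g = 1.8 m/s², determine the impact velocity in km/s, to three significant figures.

v ≈ 12.0 km/s

Rearranging for v: v = [D / (0.87 · (1720/2700)^0.37 · 9490^0.75 · 1.8^-0.23)]^(1/0.39).
D = 24100 m.
(1720/2700)^0.37 = 0.8463
9490^0.75 = 961.5
1.8^-0.23 = 0.8735
Denominator = 0.87 × 0.8463 × 961.5 × 0.8735 = 618.4
D / 618.4 = 24100 / 618.4 = 38.97
v = 38.97^(1/0.39) = 38.97^2.5641 = 11989 m/s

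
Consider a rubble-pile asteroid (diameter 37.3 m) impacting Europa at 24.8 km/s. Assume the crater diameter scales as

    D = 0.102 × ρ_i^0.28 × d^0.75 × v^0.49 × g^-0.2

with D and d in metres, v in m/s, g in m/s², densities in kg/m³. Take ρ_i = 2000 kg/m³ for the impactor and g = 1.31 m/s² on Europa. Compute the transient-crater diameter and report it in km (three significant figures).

In SI units: v = 24800 m/s.
ρ_i^0.28 = 2000^0.28 = 8.400
d^0.75 = 37.3^0.75 = 15.09
v^0.49 = 24800^0.49 = 142.3
g^-0.2 = 1.31^-0.2 = 0.9474
D = 0.102 × 8.400 × 15.09 × 142.3 × 0.9474 = 1743 m
   = 1.743 km

D ≈ 1.74 km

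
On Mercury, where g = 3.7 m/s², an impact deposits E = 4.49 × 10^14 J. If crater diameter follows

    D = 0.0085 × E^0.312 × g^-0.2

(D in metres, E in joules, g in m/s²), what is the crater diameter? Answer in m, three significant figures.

E^0.312 = (4.49 × 10^14)^0.312 = 3.728 × 10^4
g^-0.2 = 3.7^-0.2 = 0.7698
D = 0.0085 × 3.728 × 10^4 × 0.7698 = 243.9 m

D ≈ 244 m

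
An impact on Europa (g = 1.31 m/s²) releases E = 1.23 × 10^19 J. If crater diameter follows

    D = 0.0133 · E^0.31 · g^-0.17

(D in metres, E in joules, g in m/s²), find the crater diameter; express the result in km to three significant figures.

E^0.31 = (1.23 × 10^19)^0.31 = 8.277 × 10^5
g^-0.17 = 1.31^-0.17 = 0.9551
D = 0.0133 × 8.277 × 10^5 × 0.9551 = 10514 m
   = 10.51 km

D ≈ 10.5 km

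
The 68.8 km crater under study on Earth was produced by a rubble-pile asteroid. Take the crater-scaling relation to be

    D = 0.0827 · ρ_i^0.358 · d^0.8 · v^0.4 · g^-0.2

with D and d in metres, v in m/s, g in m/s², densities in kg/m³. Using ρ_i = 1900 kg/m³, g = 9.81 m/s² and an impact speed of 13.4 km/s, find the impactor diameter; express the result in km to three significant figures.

d ≈ 13.1 km

Rearranging for d: d = [D / (0.0827 · 1900^0.358 · 13400^0.4 · 9.81^-0.2)]^(1/0.8).
D = 68800 m.
1900^0.358 = 14.92
13400^0.4 = 44.76
9.81^-0.2 = 0.6334
Denominator = 0.0827 × 14.92 × 44.76 × 0.6334 = 34.98
D / 34.98 = 68800 / 34.98 = 1967
d = 1967^(1/0.8) = 1967^1.25 = 13100 m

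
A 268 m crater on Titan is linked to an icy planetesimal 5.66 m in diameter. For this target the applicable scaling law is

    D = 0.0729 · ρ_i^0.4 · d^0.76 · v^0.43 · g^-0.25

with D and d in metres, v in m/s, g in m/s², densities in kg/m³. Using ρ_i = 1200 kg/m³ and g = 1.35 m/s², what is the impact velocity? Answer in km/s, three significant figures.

Rearranging for v: v = [D / (0.0729 · 1200^0.4 · 5.66^0.76 · 1.35^-0.25)]^(1/0.43).
1200^0.4 = 17.05
5.66^0.76 = 3.734
1.35^-0.25 = 0.9277
Denominator = 0.0729 × 17.05 × 3.734 × 0.9277 = 4.306
D / 4.306 = 268 / 4.306 = 62.24
v = 62.24^(1/0.43) = 62.24^2.3256 = 14869 m/s

v ≈ 14.9 km/s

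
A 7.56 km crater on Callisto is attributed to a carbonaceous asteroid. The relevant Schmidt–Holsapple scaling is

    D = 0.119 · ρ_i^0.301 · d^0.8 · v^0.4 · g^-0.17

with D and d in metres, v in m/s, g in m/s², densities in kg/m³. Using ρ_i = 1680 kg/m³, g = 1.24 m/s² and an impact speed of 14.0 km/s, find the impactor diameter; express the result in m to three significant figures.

Rearranging for d: d = [D / (0.119 · 1680^0.301 · 14000^0.4 · 1.24^-0.17)]^(1/0.8).
D = 7560 m.
1680^0.301 = 9.350
14000^0.4 = 45.55
1.24^-0.17 = 0.9641
Denominator = 0.119 × 9.350 × 45.55 × 0.9641 = 48.86
D / 48.86 = 7560 / 48.86 = 154.7
d = 154.7^(1/0.8) = 154.7^1.25 = 545.6 m

d ≈ 546 m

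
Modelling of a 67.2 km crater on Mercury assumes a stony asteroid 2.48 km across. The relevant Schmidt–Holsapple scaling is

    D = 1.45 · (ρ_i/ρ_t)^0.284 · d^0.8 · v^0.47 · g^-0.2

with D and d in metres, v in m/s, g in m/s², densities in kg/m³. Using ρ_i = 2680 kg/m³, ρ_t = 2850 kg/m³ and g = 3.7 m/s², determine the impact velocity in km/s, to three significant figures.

v ≈ 25.6 km/s

Rearranging for v: v = [D / (1.45 · (2680/2850)^0.284 · 2480^0.8 · 3.7^-0.2)]^(1/0.47).
D = 67200 m.
(2680/2850)^0.284 = 0.9827
2480^0.8 = 519.5
3.7^-0.2 = 0.7698
Denominator = 1.45 × 0.9827 × 519.5 × 0.7698 = 569.8
D / 569.8 = 67200 / 569.8 = 117.9
v = 117.9^(1/0.47) = 117.9^2.1277 = 25560 m/s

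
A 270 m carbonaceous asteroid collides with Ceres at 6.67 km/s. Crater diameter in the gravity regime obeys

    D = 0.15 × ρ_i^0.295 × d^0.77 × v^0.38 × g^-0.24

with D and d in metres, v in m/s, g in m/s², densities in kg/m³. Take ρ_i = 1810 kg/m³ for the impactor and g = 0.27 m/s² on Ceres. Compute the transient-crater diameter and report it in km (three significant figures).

In SI units: v = 6670 m/s.
ρ_i^0.295 = 1810^0.295 = 9.141
d^0.77 = 270^0.77 = 74.50
v^0.38 = 6670^0.38 = 28.39
g^-0.24 = 0.27^-0.24 = 1.369
D = 0.15 × 9.141 × 74.50 × 28.39 × 1.369 = 3970 m
   = 3.970 km

D ≈ 3.97 km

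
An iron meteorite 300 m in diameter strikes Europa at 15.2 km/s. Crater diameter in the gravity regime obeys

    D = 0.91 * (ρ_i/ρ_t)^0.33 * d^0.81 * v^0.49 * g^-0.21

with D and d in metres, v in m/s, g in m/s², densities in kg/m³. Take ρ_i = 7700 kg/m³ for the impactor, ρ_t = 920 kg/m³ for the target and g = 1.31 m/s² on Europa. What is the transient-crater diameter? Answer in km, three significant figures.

In SI units: v = 15200 m/s.
(ρ_i/ρ_t)^0.33 = (7700/920)^0.33 = 2.016
d^0.81 = 300^0.81 = 101.5
v^0.49 = 15200^0.49 = 112.0
g^-0.21 = 1.31^-0.21 = 0.9449
D = 0.91 × 2.016 × 101.5 × 112.0 × 0.9449 = 19706 m
   = 19.71 km

D ≈ 19.7 km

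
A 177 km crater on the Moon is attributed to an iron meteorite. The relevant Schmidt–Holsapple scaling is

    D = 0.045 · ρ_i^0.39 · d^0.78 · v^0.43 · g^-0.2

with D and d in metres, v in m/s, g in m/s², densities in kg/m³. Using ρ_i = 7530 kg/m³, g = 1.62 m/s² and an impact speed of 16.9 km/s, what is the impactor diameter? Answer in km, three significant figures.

d ≈ 17.4 km

Rearranging for d: d = [D / (0.045 · 7530^0.39 · 16900^0.43 · 1.62^-0.2)]^(1/0.78).
D = 177000 m.
7530^0.39 = 32.50
16900^0.43 = 65.76
1.62^-0.2 = 0.9080
Denominator = 0.045 × 32.50 × 65.76 × 0.9080 = 87.33
D / 87.33 = 177000 / 87.33 = 2027
d = 2027^(1/0.78) = 2027^1.2821 = 17367 m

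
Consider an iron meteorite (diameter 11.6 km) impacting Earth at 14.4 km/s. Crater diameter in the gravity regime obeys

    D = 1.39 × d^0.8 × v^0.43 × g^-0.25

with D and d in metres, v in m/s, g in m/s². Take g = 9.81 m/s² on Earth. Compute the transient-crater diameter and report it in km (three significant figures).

In SI units: d = 11600 m, v = 14400 m/s.
d^0.8 = 11600^0.8 = 1785
v^0.43 = 14400^0.43 = 61.39
g^-0.25 = 9.81^-0.25 = 0.5650
D = 1.39 × 1785 × 61.39 × 0.5650 = 86060 m
   = 86.06 km

D ≈ 86.1 km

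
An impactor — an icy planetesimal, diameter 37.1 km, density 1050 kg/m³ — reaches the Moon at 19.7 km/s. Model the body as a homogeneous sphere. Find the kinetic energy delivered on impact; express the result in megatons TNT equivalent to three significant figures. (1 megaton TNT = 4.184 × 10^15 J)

E ≈ 1.30 × 10^9 Mt TNT

d = 37100 m; v = 19700 m/s.
Mass m = (π/6) ρ d³ = (π/6) × 1050 × (37100)³ = 2.807 × 10^16 kg
E = ½ m v² = 0.5 × 2.807 × 10^16 × (19700)² = 5.447 × 10^24 J
   = 5.447 × 10^24 / 4.184×10^15 = 1.302 × 10^9 Mt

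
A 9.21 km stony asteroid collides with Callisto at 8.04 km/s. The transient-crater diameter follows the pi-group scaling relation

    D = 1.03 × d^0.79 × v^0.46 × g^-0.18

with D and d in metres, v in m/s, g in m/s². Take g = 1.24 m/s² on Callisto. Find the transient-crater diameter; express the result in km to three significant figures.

In SI units: d = 9210 m, v = 8040 m/s.
d^0.79 = 9210^0.79 = 1354
v^0.46 = 8040^0.46 = 62.58
g^-0.18 = 1.24^-0.18 = 0.9620
D = 1.03 × 1354 × 62.58 × 0.9620 = 83959 m
   = 83.96 km

D ≈ 84.0 km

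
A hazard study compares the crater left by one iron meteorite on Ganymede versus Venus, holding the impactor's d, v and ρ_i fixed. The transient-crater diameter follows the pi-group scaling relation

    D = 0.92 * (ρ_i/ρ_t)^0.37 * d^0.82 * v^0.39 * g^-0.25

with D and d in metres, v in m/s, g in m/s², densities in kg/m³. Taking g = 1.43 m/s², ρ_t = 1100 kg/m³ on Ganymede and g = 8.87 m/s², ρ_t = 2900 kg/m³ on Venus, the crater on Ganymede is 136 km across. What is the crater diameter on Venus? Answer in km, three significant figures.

The impactor-only factors (d, v, ρ_i) cancel in the ratio, leaving D_Venus/D_Ganymede = (g_Venus/g_Ganymede)^-0.25 · (ρ_t,Ganymede/ρ_t,Venus)^0.37.
(8.87/1.43)^-0.25 = 6.203^-0.25 = 0.6337
(1100/2900)^0.37 = 0.3793^0.37 = 0.6986
Ratio = 0.6337 × 0.6986 = 0.4427
D_Venus = 0.4427 × 136 km = 60.2 km

D ≈ 60.2 km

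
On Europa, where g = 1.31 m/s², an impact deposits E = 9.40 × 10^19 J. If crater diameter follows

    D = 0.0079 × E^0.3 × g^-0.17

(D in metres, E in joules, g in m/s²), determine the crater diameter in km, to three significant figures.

D ≈ 7.41 km

E^0.3 = (9.40 × 10^19)^0.3 = 9.816 × 10^5
g^-0.17 = 1.31^-0.17 = 0.9551
D = 0.0079 × 9.816 × 10^5 × 0.9551 = 7406 m
   = 7.406 km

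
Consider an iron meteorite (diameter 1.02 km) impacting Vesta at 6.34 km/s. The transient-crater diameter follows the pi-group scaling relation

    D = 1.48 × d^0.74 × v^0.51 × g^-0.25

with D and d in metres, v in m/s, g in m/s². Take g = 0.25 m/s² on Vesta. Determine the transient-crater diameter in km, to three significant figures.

In SI units: d = 1020 m, v = 6340 m/s.
d^0.74 = 1020^0.74 = 168.4
v^0.51 = 6340^0.51 = 86.91
g^-0.25 = 0.25^-0.25 = 1.414
D = 1.48 × 168.4 × 86.91 × 1.414 = 30628 m
   = 30.63 km

D ≈ 30.6 km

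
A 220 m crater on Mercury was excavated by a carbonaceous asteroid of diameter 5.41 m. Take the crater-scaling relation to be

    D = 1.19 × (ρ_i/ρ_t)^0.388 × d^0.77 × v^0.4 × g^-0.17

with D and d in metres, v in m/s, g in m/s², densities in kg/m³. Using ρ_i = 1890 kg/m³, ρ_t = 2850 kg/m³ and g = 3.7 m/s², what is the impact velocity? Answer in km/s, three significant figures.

v ≈ 46.8 km/s

Rearranging for v: v = [D / (1.19 · (1890/2850)^0.388 · 5.41^0.77 · 3.7^-0.17)]^(1/0.4).
(1890/2850)^0.388 = 0.8527
5.41^0.77 = 3.669
3.7^-0.17 = 0.8006
Denominator = 1.19 × 0.8527 × 3.669 × 0.8006 = 2.981
D / 2.981 = 220 / 2.981 = 73.80
v = 73.80^(1/0.4) = 73.80^2.5 = 46789 m/s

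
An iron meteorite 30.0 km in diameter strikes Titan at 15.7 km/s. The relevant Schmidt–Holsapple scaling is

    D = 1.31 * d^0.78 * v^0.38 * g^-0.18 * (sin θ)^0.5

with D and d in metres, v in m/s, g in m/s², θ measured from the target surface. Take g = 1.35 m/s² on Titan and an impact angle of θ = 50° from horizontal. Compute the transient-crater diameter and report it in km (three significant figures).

In SI units: d = 30000 m, v = 15700 m/s.
d^0.78 = 30000^0.78 = 3106
v^0.38 = 15700^0.38 = 39.30
g^-0.18 = 1.35^-0.18 = 0.9474
(sin 50°)^0.5 = 0.7660^0.5 = 0.8752
D = 1.31 × 3106 × 39.30 × 0.9474 × 0.8752 = 1.326 × 10^5 m
   = 132.6 km

D ≈ 133 km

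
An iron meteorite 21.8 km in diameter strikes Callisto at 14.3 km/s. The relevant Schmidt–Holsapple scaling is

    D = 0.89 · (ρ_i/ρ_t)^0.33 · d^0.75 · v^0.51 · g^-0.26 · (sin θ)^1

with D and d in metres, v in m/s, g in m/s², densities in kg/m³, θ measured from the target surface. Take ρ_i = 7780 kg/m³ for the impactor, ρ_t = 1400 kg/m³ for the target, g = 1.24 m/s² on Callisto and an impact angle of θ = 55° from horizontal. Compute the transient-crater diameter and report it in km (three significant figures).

D ≈ 287 km

In SI units: d = 21800 m, v = 14300 m/s.
(ρ_i/ρ_t)^0.33 = (7780/1400)^0.33 = 1.761
d^0.75 = 21800^0.75 = 1794
v^0.51 = 14300^0.51 = 131.6
g^-0.26 = 1.24^-0.26 = 0.9456
(sin 55°)^1 = 0.8192^1 = 0.8192
D = 0.89 × 1.761 × 1794 × 131.6 × 0.9456 × 0.8192 = 2.866 × 10^5 m
   = 286.6 km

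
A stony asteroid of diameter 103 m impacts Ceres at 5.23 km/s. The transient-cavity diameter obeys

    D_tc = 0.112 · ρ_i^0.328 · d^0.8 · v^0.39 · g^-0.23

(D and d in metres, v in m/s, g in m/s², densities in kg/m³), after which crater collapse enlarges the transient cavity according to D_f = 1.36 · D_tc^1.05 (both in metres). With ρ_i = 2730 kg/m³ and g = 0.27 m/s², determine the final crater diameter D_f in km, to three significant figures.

v = 5230 m/s.
ρ_i^0.328 = 2730^0.328 = 13.40
d^0.8 = 103^0.8 = 40.76
v^0.39 = 5230^0.39 = 28.20
g^-0.23 = 0.27^-0.23 = 1.351
D_tc = 0.112 × 13.40 × 40.76 × 28.20 × 1.351 = 2331 m
D_f = 1.36 × (2331)^1.05 = 4672 m
     = 4.672 km

D_f ≈ 4.67 km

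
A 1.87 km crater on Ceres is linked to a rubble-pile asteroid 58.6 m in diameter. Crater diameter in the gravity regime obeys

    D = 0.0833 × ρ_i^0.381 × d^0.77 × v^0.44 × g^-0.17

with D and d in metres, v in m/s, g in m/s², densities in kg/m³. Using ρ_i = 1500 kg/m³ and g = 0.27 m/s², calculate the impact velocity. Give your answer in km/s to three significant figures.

v ≈ 6.69 km/s

Rearranging for v: v = [D / (0.0833 · 1500^0.381 · 58.6^0.77 · 0.27^-0.17)]^(1/0.44).
D = 1870 m.
1500^0.381 = 16.22
58.6^0.77 = 22.98
0.27^-0.17 = 1.249
Denominator = 0.0833 × 16.22 × 22.98 × 1.249 = 38.78
D / 38.78 = 1870 / 38.78 = 48.22
v = 48.22^(1/0.44) = 48.22^2.2727 = 6691 m/s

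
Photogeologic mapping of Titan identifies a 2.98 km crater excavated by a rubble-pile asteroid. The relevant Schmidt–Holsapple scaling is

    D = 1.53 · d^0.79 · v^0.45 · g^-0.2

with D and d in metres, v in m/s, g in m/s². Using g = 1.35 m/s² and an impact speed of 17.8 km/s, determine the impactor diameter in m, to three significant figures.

Rearranging for d: d = [D / (1.53 · 17800^0.45 · 1.35^-0.2)]^(1/0.79).
D = 2980 m.
17800^0.45 = 81.79
1.35^-0.2 = 0.9417
Denominator = 1.53 × 81.79 × 0.9417 = 117.8
D / 117.8 = 2980 / 117.8 = 25.30
d = 25.30^(1/0.79) = 25.30^1.2658 = 59.71 m

d ≈ 59.7 m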